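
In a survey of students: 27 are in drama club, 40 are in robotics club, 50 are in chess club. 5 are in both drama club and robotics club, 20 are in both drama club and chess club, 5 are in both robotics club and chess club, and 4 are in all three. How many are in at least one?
|A∪B∪C| = 27+40+50-5-20-5+4 = 91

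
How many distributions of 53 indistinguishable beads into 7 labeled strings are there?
C(53+7-1, 7-1) = C(59, 6) = 45057474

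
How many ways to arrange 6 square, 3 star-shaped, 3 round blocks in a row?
12! / (6! × 3! × 3!) = 18480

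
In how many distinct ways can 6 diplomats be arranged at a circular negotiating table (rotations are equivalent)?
Circular: fix one position, arrange the rest. (6-1)! = 120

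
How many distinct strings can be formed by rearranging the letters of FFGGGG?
6! / (4! × 2!) = 15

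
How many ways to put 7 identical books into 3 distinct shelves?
C(7+3-1, 3-1) = C(9, 2) = 36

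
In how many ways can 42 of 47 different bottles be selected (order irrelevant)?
C(47,42) = 47!/(42!×5!) = 1533939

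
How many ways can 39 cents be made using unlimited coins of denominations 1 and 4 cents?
Coefficient of x^39 in 1/(1-x^1) · 1/(1-x^4). Use j coins of 4 for j = 0..⌊39/4⌋ = 9, the rest in 1s: 9 + 1 = 10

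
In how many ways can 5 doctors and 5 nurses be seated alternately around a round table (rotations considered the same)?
Fix one of the doctors: (5-1)! ways for the remaining doctors, × 5! ways for the nurses = 24 × 120 = 2880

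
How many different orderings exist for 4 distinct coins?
4! = 24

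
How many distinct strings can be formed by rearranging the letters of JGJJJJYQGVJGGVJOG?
17! / (5! × 2! × 1! × 1! × 7! × 1!) = 294053760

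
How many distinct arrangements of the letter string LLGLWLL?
7! / (1! × 1! × 5!) = 42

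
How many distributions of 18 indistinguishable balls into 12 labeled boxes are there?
C(18+12-1, 12-1) = C(29, 11) = 34597290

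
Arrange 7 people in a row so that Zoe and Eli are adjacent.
Treat as block: (7-1)! × 2! = 720 × 2 = 1440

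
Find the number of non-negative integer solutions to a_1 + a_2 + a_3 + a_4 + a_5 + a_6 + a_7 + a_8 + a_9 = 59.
C(59+9-1, 9-1) = C(67, 8) = 6522361560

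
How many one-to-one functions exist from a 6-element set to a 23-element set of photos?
P(23,6) = 23!/(23-6)! = 72681840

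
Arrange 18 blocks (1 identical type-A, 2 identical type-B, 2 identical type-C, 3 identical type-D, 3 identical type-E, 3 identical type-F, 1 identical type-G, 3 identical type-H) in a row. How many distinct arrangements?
18! / (1! × 2! × 2! × 3! × 3! × 3! × 1! × 3!) = 1235025792000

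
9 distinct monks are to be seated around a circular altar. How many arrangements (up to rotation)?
Circular: fix one position, arrange the rest. (9-1)! = 40320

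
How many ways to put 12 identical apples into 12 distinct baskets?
C(12+12-1, 12-1) = C(23, 11) = 1352078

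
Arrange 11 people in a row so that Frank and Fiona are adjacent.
Treat as block: (11-1)! × 2! = 3628800 × 2 = 7257600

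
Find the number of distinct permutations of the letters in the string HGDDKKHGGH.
10! / (3! × 2! × 2! × 3!) = 25200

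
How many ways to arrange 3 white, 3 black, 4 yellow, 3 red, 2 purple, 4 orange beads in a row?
19! / (3! × 3! × 4! × 3! × 2! × 4!) = 488864376000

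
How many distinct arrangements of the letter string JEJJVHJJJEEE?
12! / (1! × 4! × 6! × 1!) = 27720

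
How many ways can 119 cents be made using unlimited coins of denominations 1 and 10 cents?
Coefficient of x^119 in 1/(1-x^1) · 1/(1-x^10). Use j coins of 10 for j = 0..⌊119/10⌋ = 11, the rest in 1s: 11 + 1 = 12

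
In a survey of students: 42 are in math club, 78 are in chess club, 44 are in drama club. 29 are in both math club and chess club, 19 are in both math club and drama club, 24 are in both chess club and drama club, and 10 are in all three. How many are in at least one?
|A∪B∪C| = 42+78+44-29-19-24+10 = 102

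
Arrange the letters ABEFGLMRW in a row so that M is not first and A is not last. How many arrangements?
By inclusion-exclusion: 9! - 2×(9-1)! + (9-2)! = 362880 - 80640 + 5040 = 287280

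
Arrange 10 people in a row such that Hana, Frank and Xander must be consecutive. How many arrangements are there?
Treat the 3 as one block: (10-3+1)! × 3! = 40320 × 6 = 241920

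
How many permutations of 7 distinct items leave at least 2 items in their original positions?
Exactly j fixed points: C(7,j)·!(7-j); sum over j ≥ 2 (derangement numbers via !m = (m-1)·(!(m-1) + !(m-2)): !0..!5 = 1, 0, 1, 2, 9, 44). Σ_{j=2}^{7} C(7,j)·!(7-j) = C(7,2)·!5 + C(7,3)·!4 + C(7,4)·!3 + C(7,5)·!2 + C(7,6)·!1 + C(7,7)·!0 = 21·44 + 35·9 + 35·2 + 21·1 + 7·0 + 1·1 = 1331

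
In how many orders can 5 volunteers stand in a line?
5! = 120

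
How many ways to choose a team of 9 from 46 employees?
C(46,9) = 46!/(9!×37!) = 1101716330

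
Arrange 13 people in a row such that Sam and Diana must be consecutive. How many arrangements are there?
Treat the 2 as one block: (13-2+1)! × 2! = 479001600 × 2 = 958003200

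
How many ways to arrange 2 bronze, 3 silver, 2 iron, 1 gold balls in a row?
8! / (2! × 3! × 2! × 1!) = 1680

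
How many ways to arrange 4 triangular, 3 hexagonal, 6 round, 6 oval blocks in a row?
19! / (4! × 3! × 6! × 6!) = 1629547920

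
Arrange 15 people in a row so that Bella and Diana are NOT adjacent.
Total - adjacent = 15! - (15-1)!×2 = 1307674368000 - 174356582400 = 1133317785600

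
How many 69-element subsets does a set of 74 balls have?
C(74,69) = 74!/(69!×5!) = 16108764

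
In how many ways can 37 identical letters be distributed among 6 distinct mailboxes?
C(37+6-1, 6-1) = C(42, 5) = 850668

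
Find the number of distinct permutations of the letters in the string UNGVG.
5! / (2! × 1! × 1! × 1!) = 60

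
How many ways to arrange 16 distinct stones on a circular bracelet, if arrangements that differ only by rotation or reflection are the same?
(16-1)!/2 = 1307674368000/2 = 653837184000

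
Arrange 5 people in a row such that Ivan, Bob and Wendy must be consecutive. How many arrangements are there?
Treat the 3 as one block: (5-3+1)! × 3! = 6 × 6 = 36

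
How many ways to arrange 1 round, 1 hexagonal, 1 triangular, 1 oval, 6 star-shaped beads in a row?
10! / (1! × 1! × 1! × 1! × 6!) = 5040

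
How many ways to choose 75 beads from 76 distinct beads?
C(76,75) = 76!/(75!×1!) = 76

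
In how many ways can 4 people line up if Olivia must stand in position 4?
Fix one position: (4-1)! = 6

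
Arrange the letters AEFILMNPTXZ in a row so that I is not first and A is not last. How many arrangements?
By inclusion-exclusion: 11! - 2×(11-1)! + (11-2)! = 39916800 - 7257600 + 362880 = 33022080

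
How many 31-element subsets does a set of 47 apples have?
C(47,31) = 47!/(31!×16!) = 1503232609098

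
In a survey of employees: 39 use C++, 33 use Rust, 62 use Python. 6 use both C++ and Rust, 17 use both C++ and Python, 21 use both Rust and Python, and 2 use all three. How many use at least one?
|A∪B∪C| = 39+33+62-6-17-21+2 = 92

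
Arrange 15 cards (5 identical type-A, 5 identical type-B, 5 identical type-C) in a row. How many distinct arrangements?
15! / (5! × 5! × 5!) = 756756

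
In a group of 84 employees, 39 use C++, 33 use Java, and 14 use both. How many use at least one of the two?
|A∪B| = |A| + |B| - |A∩B| = 39 + 33 - 14 = 58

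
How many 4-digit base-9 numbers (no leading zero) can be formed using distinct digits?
First digit: 8 choices (nonzero). Then descending: 8 × 8 × 7 × 6 = 2688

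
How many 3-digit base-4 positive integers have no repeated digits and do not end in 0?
Last digit: 3 nonzero choices. First digit: 2 (nonzero, ≠last). Middle 1: P(2,1) = 2. Total = 12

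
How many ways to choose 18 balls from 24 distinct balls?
C(24,18) = 24!/(18!×6!) = 134596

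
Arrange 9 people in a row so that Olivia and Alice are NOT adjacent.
Total - adjacent = 9! - (9-1)!×2 = 362880 - 80640 = 282240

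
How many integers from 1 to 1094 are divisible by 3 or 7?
⌊1094/3⌋ + ⌊1094/7⌋ - ⌊1094/21⌋ = 364 + 156 - 52 = 468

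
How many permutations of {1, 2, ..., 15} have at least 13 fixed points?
Exactly j fixed points: C(15,j)·!(15-j); sum over j ≥ 13 (derangement numbers via !m = (m-1)·(!(m-1) + !(m-2)): !0..!2 = 1, 0, 1). Σ_{j=13}^{15} C(15,j)·!(15-j) = C(15,13)·!2 + C(15,14)·!1 + C(15,15)·!0 = 105·1 + 15·0 + 1·1 = 106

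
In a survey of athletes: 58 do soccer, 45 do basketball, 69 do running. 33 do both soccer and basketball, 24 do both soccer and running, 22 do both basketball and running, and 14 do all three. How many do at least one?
|A∪B∪C| = 58+45+69-33-24-22+14 = 107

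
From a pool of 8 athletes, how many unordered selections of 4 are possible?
C(8,4) = 8!/(4!×4!) = 70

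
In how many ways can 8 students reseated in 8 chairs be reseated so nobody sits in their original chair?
!8 = Σ_{j=0}^{8} (-1)^j·8!/j! = 40320 - 40320 + 20160 - 6720 + 1680 - 336 + 56 - 8 + 1 = 14833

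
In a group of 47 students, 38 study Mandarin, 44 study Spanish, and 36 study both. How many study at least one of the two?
|A∪B| = |A| + |B| - |A∩B| = 38 + 44 - 36 = 46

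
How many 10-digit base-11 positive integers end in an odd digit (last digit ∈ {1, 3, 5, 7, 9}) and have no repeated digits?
Last∈{1,3,5,7,9}. Last=0: 0. Last nonzero: 5×9×P(9,8) = 16329600. Total = 16329600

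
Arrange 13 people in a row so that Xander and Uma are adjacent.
Treat as block: (13-1)! × 2! = 479001600 × 2 = 958003200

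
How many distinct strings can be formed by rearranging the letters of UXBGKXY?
7! / (1! × 1! × 1! × 1! × 2! × 1!) = 2520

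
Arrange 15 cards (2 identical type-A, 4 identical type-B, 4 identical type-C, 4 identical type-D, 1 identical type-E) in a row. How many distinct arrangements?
15! / (2! × 4! × 4! × 4! × 1!) = 47297250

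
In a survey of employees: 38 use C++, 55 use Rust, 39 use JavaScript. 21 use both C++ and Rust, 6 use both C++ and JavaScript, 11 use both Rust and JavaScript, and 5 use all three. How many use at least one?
|A∪B∪C| = 38+55+39-21-6-11+5 = 99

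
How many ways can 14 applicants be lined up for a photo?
14! = 87178291200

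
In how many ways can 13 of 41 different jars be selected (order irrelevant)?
C(41,13) = 41!/(13!×28!) = 17620076360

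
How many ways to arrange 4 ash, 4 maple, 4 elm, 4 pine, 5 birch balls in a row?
21! / (4! × 4! × 4! × 4! × 5!) = 1283268987000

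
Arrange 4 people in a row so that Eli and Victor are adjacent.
Treat as block: (4-1)! × 2! = 6 × 2 = 12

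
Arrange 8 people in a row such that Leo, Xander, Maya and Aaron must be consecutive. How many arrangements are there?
Treat the 4 as one block: (8-4+1)! × 4! = 120 × 24 = 2880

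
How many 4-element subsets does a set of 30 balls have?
C(30,4) = 30!/(4!×26!) = 27405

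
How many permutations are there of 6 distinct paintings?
6! = 720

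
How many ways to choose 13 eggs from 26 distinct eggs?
C(26,13) = 26!/(13!×13!) = 10400600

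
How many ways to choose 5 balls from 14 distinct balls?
C(14,5) = 14!/(5!×9!) = 2002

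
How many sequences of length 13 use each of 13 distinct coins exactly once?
13! = 6227020800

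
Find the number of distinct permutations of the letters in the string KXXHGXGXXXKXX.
13! / (1! × 8! × 2! × 2!) = 38610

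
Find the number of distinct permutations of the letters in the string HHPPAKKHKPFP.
12! / (1! × 1! × 3! × 4! × 3!) = 554400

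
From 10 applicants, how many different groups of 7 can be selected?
C(10,7) = 10!/(7!×3!) = 120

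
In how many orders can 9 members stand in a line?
9! = 362880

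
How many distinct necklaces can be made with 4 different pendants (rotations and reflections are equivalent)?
(4-1)!/2 = 6/2 = 3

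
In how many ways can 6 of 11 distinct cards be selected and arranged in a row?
P(11,6) = 11!/(11-6)! = 332640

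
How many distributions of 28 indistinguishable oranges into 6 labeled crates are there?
C(28+6-1, 6-1) = C(33, 5) = 237336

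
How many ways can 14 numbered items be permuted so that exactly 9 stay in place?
Choose the 9 fixed points C(14,9) = 2002, derange the rest: !5 = Σ_{j=0}^{5} (-1)^j·5!/j! = 120 - 120 + 60 - 20 + 5 - 1 = 44. Product = 2002 × 44 = 88088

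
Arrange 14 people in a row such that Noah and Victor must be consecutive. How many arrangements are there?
Treat the 2 as one block: (14-2+1)! × 2! = 6227020800 × 2 = 12454041600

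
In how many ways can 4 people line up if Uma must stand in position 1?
Fix one position: (4-1)! = 6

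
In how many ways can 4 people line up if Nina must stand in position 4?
Fix one position: (4-1)! = 6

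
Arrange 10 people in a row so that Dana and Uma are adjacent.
Treat as block: (10-1)! × 2! = 362880 × 2 = 725760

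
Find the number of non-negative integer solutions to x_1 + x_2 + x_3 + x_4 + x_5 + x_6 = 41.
C(41+6-1, 6-1) = C(46, 5) = 1370754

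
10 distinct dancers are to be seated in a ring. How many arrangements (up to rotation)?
Circular: fix one position, arrange the rest. (10-1)! = 362880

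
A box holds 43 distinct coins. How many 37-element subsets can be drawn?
C(43,37) = 43!/(37!×6!) = 6096454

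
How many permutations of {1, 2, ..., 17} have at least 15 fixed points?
Exactly j fixed points: C(17,j)·!(17-j); sum over j ≥ 15 (derangement numbers via !m = (m-1)·(!(m-1) + !(m-2)): !0..!2 = 1, 0, 1). Σ_{j=15}^{17} C(17,j)·!(17-j) = C(17,15)·!2 + C(17,16)·!1 + C(17,17)·!0 = 136·1 + 17·0 + 1·1 = 137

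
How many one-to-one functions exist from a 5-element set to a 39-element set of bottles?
P(39,5) = 39!/(39-5)! = 69090840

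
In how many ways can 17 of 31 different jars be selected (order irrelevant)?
C(31,17) = 31!/(17!×14!) = 265182525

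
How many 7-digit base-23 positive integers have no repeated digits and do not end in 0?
Last digit: 22 nonzero choices. First digit: 21 (nonzero, ≠last). Middle 5: P(21,5) = 2441880. Total = 1128148560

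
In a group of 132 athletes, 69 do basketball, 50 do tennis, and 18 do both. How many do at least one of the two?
|A∪B| = |A| + |B| - |A∩B| = 69 + 50 - 18 = 101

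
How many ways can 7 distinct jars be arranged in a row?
7! = 5040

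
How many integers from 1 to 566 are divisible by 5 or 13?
⌊566/5⌋ + ⌊566/13⌋ - ⌊566/65⌋ = 113 + 43 - 8 = 148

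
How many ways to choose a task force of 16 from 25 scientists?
C(25,16) = 25!/(16!×9!) = 2042975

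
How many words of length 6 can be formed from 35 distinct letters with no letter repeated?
P(35,6) = 35!/(35-6)! = 1168675200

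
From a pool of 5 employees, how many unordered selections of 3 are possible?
C(5,3) = 5!/(3!×2!) = 10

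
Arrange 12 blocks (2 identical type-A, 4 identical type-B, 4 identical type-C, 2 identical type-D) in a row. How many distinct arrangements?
12! / (2! × 4! × 4! × 2!) = 207900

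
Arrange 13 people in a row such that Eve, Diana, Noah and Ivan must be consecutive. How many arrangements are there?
Treat the 4 as one block: (13-4+1)! × 4! = 3628800 × 24 = 87091200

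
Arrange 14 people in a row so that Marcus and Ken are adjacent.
Treat as block: (14-1)! × 2! = 6227020800 × 2 = 12454041600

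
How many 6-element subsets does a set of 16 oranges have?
C(16,6) = 16!/(6!×10!) = 8008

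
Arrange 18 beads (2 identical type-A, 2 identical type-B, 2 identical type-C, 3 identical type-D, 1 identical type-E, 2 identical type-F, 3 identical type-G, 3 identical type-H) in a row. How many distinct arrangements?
18! / (2! × 2! × 2! × 3! × 1! × 2! × 3! × 3!) = 1852538688000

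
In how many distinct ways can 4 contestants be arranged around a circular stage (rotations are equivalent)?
Circular: fix one position, arrange the rest. (4-1)! = 6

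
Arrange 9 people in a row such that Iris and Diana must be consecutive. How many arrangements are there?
Treat the 2 as one block: (9-2+1)! × 2! = 40320 × 2 = 80640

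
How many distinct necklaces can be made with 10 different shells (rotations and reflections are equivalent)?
(10-1)!/2 = 362880/2 = 181440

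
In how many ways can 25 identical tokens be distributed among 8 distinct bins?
C(25+8-1, 8-1) = C(32, 7) = 3365856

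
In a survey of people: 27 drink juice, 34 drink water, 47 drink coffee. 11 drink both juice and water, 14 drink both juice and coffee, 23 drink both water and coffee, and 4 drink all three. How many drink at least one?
|A∪B∪C| = 27+34+47-11-14-23+4 = 64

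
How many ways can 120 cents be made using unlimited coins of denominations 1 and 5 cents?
Coefficient of x^120 in 1/(1-x^1) · 1/(1-x^5). Use j coins of 5 for j = 0..⌊120/5⌋ = 24, the rest in 1s: 24 + 1 = 25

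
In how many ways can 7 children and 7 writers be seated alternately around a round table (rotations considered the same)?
Fix one of the children: (7-1)! ways for the remaining children, × 7! ways for the writers = 720 × 5040 = 3628800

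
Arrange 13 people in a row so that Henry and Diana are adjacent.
Treat as block: (13-1)! × 2! = 479001600 × 2 = 958003200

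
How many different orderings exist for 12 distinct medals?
12! = 479001600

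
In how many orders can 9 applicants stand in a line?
9! = 362880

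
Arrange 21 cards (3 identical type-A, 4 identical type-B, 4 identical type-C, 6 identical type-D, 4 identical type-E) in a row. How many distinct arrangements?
21! / (3! × 4! × 4! × 6! × 4!) = 855512658000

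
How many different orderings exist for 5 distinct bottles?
5! = 120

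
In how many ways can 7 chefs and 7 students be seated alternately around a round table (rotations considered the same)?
Fix one of the chefs: (7-1)! ways for the remaining chefs, × 7! ways for the students = 720 × 5040 = 3628800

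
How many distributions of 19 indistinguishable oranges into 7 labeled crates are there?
C(19+7-1, 7-1) = C(25, 6) = 177100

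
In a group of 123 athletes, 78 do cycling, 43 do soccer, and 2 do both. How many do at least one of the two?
|A∪B| = |A| + |B| - |A∩B| = 78 + 43 - 2 = 119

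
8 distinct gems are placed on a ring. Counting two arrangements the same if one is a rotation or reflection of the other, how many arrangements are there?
(8-1)!/2 = 5040/2 = 2520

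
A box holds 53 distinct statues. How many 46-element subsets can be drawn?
C(53,46) = 53!/(46!×7!) = 154143080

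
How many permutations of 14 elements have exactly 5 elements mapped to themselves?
Choose the 5 fixed points C(14,5) = 2002, derange the rest: !9 = Σ_{j=0}^{9} (-1)^j·9!/j! = 362880 - 362880 + 181440 - 60480 + 15120 - 3024 + 504 - 72 + 9 - 1 = 133496. Product = 2002 × 133496 = 267258992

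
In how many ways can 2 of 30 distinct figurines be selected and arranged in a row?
P(30,2) = 30!/(30-2)! = 870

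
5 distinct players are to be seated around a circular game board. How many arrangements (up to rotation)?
Circular: fix one position, arrange the rest. (5-1)! = 24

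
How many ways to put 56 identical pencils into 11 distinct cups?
C(56+11-1, 11-1) = C(66, 10) = 210980549208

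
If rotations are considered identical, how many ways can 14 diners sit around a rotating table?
Circular: fix one position, arrange the rest. (14-1)! = 6227020800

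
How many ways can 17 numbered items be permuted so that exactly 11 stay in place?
Choose the 11 fixed points C(17,11) = 12376, derange the rest: !6 = Σ_{j=0}^{6} (-1)^j·6!/j! = 720 - 720 + 360 - 120 + 30 - 6 + 1 = 265. Product = 12376 × 265 = 3279640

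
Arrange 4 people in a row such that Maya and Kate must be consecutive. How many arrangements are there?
Treat the 2 as one block: (4-2+1)! × 2! = 6 × 2 = 12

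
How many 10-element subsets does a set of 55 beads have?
C(55,10) = 55!/(10!×45!) = 29248649430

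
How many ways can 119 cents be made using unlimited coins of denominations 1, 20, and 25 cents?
Coefficient of x^119 in 1/(1-x^1) · 1/(1-x^20) · 1/(1-x^25). Case on j = number of 25-cent coins (j = 0..4); remainder r = 119 - 25j is made from {1,20} in ⌊r/20⌋+1 ways. r = 119, 94, 69, 44, 19 → 6 + 5 + 4 + 3 + 1 = 19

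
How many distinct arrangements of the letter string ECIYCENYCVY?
11! / (1! × 1! × 3! × 2! × 1! × 3!) = 554400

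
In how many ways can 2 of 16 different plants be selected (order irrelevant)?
C(16,2) = 16!/(2!×14!) = 120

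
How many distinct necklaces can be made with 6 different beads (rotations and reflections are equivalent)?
(6-1)!/2 = 120/2 = 60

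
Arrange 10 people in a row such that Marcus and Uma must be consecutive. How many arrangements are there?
Treat the 2 as one block: (10-2+1)! × 2! = 362880 × 2 = 725760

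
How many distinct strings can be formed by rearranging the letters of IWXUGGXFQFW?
11! / (1! × 2! × 2! × 2! × 2! × 1! × 1!) = 2494800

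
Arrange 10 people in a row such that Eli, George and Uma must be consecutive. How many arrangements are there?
Treat the 3 as one block: (10-3+1)! × 3! = 40320 × 6 = 241920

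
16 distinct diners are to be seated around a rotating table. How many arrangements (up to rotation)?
Circular: fix one position, arrange the rest. (16-1)! = 1307674368000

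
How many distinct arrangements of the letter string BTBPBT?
6! / (2! × 3! × 1!) = 60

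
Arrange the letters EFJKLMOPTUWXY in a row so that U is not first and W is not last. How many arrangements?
By inclusion-exclusion: 13! - 2×(13-1)! + (13-2)! = 6227020800 - 958003200 + 39916800 = 5308934400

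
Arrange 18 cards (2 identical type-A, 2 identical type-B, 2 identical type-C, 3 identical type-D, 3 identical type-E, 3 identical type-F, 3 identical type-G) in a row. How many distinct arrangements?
18! / (2! × 2! × 2! × 3! × 3! × 3! × 3!) = 617512896000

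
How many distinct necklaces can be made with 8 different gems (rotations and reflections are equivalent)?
(8-1)!/2 = 5040/2 = 2520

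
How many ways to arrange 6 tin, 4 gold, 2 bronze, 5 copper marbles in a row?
17! / (6! × 4! × 2! × 5!) = 85765680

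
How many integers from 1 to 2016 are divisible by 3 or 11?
⌊2016/3⌋ + ⌊2016/11⌋ - ⌊2016/33⌋ = 672 + 183 - 61 = 794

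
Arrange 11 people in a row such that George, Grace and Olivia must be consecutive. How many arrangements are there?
Treat the 3 as one block: (11-3+1)! × 3! = 362880 × 6 = 2177280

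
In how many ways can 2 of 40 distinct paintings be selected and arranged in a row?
P(40,2) = 40!/(40-2)! = 1560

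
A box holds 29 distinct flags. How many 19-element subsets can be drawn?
C(29,19) = 29!/(19!×10!) = 20030010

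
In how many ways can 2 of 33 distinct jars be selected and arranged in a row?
P(33,2) = 33!/(33-2)! = 1056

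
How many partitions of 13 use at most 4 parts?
By conjugation, equals partitions of 13 into parts ≤ 4. Let r_j(i) = number of partitions of i into parts ≤ j, for i = 0..13. r_1(i) = 1 for all i; r_j(i) = r_{j-1}(i) + r_j(i-j). Rows j = 2..4: ≤2: 1 1 2 2 3 3 4 4 5 5 6 6 7 7; ≤3: 1 1 2 3 4 5 7 8 10 12 14 16 19 21; ≤4: 1 1 2 3 5 6 9 11 15 18 23 27 34 39. r_4(13) = 39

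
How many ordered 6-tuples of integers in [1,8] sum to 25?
Coefficient of x^25 in (x + x² + ... + x^8)^6. By inclusion-exclusion on dice exceeding 8: Σ_j (-1)^j C(6,j)·C(25-1-8j, 5) = C(6,0)·C(24,5) - C(6,1)·C(16,5) + C(6,2)·C(8,5) = 1·42504 - 6·4368 + 15·56 = 17136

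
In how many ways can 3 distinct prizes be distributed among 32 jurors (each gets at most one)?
P(32,3) = 32!/(32-3)! = 29760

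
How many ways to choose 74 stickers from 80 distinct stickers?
C(80,74) = 80!/(74!×6!) = 300500200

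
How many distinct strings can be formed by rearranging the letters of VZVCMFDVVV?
10! / (5! × 1! × 1! × 1! × 1! × 1!) = 30240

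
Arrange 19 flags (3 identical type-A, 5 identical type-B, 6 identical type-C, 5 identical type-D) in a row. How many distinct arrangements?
19! / (3! × 5! × 6! × 5!) = 1955457504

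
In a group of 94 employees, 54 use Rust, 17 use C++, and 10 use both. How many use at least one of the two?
|A∪B| = |A| + |B| - |A∩B| = 54 + 17 - 10 = 61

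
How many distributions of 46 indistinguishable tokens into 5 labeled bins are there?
C(46+5-1, 5-1) = C(50, 4) = 230300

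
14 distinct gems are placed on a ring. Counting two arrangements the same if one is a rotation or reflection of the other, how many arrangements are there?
(14-1)!/2 = 6227020800/2 = 3113510400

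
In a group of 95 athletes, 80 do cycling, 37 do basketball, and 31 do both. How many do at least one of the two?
|A∪B| = |A| + |B| - |A∩B| = 80 + 37 - 31 = 86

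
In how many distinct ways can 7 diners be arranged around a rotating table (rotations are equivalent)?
Circular: fix one position, arrange the rest. (7-1)! = 720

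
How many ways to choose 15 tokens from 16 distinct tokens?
C(16,15) = 16!/(15!×1!) = 16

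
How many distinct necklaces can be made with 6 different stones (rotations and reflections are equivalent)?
(6-1)!/2 = 120/2 = 60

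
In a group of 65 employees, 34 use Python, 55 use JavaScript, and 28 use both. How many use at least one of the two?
|A∪B| = |A| + |B| - |A∩B| = 34 + 55 - 28 = 61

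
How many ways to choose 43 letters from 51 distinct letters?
C(51,43) = 51!/(43!×8!) = 636763050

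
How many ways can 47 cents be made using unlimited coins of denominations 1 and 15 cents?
Coefficient of x^47 in 1/(1-x^1) · 1/(1-x^15). Use j coins of 15 for j = 0..⌊47/15⌋ = 3, the rest in 1s: 3 + 1 = 4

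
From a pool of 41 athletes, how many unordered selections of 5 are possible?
C(41,5) = 41!/(5!×36!) = 749398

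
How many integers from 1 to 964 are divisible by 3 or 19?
⌊964/3⌋ + ⌊964/19⌋ - ⌊964/57⌋ = 321 + 50 - 16 = 355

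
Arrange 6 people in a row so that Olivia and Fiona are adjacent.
Treat as block: (6-1)! × 2! = 120 × 2 = 240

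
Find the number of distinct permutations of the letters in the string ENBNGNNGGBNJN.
13! / (2! × 1! × 6! × 1! × 3!) = 720720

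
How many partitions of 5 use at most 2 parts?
By conjugation, equals partitions of 5 into parts ≤ 2. Let r_j(i) = number of partitions of i into parts ≤ j, for i = 0..5. r_1(i) = 1 for all i; r_j(i) = r_{j-1}(i) + r_j(i-j). Rows j = 2..2: ≤2: 1 1 2 2 3 3. r_2(5) = 3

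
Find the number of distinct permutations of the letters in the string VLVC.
4! / (1! × 2! × 1!) = 12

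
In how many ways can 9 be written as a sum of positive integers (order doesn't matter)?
Pentagonal recurrence p(n) = p(n-1) + p(n-2) - p(n-5) - p(n-7) + p(n-12) + p(n-15) - ... gives p(0..8) = 1, 1, 2, 3, 5, 7, 11, 15, 22. p(9) = p(8) + p(7) - p(4) - p(2) = 22 + 15 - 5 - 2 = 30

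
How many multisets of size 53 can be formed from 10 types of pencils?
C(53+10-1, 10-1) = C(62, 9) = 20286591270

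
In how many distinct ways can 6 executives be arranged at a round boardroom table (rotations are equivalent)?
Circular: fix one position, arrange the rest. (6-1)! = 120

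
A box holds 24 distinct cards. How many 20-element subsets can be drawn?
C(24,20) = 24!/(20!×4!) = 10626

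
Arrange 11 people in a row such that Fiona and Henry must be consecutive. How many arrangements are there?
Treat the 2 as one block: (11-2+1)! × 2! = 3628800 × 2 = 7257600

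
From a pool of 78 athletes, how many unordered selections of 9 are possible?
C(78,9) = 78!/(9!×69!) = 182364632450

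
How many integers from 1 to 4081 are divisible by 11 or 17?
⌊4081/11⌋ + ⌊4081/17⌋ - ⌊4081/187⌋ = 371 + 240 - 21 = 590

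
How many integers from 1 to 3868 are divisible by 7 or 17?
⌊3868/7⌋ + ⌊3868/17⌋ - ⌊3868/119⌋ = 552 + 227 - 32 = 747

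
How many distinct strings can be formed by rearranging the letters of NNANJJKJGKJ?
11! / (2! × 1! × 3! × 4! × 1!) = 138600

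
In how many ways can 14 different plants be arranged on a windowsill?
14! = 87178291200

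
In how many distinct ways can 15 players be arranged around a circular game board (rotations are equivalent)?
Circular: fix one position, arrange the rest. (15-1)! = 87178291200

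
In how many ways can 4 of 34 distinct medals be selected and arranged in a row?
P(34,4) = 34!/(34-4)! = 1113024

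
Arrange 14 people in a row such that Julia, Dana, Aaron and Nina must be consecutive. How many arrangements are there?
Treat the 4 as one block: (14-4+1)! × 4! = 39916800 × 24 = 958003200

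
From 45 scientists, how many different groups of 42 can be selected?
C(45,42) = 45!/(42!×3!) = 14190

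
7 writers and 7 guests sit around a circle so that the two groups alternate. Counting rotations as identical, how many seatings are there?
Fix one of the writers: (7-1)! ways for the remaining writers, × 7! ways for the guests = 720 × 5040 = 3628800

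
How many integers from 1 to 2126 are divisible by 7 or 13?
⌊2126/7⌋ + ⌊2126/13⌋ - ⌊2126/91⌋ = 303 + 163 - 23 = 443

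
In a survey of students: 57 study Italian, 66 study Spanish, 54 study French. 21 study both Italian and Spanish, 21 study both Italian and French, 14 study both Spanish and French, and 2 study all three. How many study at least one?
|A∪B∪C| = 57+66+54-21-21-14+2 = 123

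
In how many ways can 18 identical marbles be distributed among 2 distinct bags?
C(18+2-1, 2-1) = C(19, 1) = 19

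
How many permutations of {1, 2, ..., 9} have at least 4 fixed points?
Exactly j fixed points: C(9,j)·!(9-j); sum over j ≥ 4 (derangement numbers via !m = (m-1)·(!(m-1) + !(m-2)): !0..!5 = 1, 0, 1, 2, 9, 44). Σ_{j=4}^{9} C(9,j)·!(9-j) = C(9,4)·!5 + C(9,5)·!4 + C(9,6)·!3 + C(9,7)·!2 + C(9,8)·!1 + C(9,9)·!0 = 126·44 + 126·9 + 84·2 + 36·1 + 9·0 + 1·1 = 6883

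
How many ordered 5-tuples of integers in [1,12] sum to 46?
Coefficient of x^46 in (x + x² + ... + x^12)^5. By inclusion-exclusion on dice exceeding 12: Σ_j (-1)^j C(5,j)·C(46-1-12j, 4) = C(5,0)·C(45,4) - C(5,1)·C(33,4) + C(5,2)·C(21,4) - C(5,3)·C(9,4) = 1·148995 - 5·40920 + 10·5985 - 10·126 = 2985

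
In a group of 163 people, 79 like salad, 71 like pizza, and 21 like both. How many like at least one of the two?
|A∪B| = |A| + |B| - |A∩B| = 79 + 71 - 21 = 129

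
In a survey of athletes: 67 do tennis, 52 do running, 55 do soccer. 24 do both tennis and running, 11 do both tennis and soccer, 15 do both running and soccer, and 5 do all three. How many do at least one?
|A∪B∪C| = 67+52+55-24-11-15+5 = 129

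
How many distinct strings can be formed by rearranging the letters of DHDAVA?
6! / (2! × 1! × 2! × 1!) = 180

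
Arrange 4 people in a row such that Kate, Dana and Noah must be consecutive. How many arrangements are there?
Treat the 3 as one block: (4-3+1)! × 3! = 2 × 6 = 12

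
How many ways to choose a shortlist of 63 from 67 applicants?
C(67,63) = 67!/(63!×4!) = 766480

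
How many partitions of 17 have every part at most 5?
Let r_j(i) = number of partitions of i into parts ≤ j, for i = 0..17. r_1(i) = 1 for all i; r_j(i) = r_{j-1}(i) + r_j(i-j). Rows j = 2..5: ≤2: 1 1 2 2 3 3 4 4 5 5 6 6 7 7 8 8 9 9; ≤3: 1 1 2 3 4 5 7 8 10 12 14 16 19 21 24 27 30 33; ≤4: 1 1 2 3 5 6 9 11 15 18 23 27 34 39 47 54 64 72; ≤5: 1 1 2 3 5 7 10 13 18 23 30 37 47 57 70 84 101 119. r_5(17) = 119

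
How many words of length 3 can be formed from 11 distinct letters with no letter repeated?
P(11,3) = 11!/(11-3)! = 990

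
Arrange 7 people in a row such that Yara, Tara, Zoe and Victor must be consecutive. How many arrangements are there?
Treat the 4 as one block: (7-4+1)! × 4! = 24 × 24 = 576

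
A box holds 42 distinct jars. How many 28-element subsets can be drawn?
C(42,28) = 42!/(28!×14!) = 52860229080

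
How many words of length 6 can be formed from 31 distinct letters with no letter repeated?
P(31,6) = 31!/(31-6)! = 530122320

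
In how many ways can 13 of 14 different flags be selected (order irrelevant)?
C(14,13) = 14!/(13!×1!) = 14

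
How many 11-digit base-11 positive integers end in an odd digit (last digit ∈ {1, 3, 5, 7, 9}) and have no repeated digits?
Last∈{1,3,5,7,9}. Last=0: 0. Last nonzero: 5×9×P(9,9) = 16329600. Total = 16329600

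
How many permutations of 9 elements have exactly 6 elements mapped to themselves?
Choose the 6 fixed points C(9,6) = 84, derange the rest: !3 = Σ_{j=0}^{3} (-1)^j·3!/j! = 6 - 6 + 3 - 1 = 2. Product = 84 × 2 = 168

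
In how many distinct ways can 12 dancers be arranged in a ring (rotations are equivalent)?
Circular: fix one position, arrange the rest. (12-1)! = 39916800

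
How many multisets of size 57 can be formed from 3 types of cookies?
C(57+3-1, 3-1) = C(59, 2) = 1711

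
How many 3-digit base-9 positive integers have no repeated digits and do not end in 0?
Last digit: 8 nonzero choices. First digit: 7 (nonzero, ≠last). Middle 1: P(7,1) = 7. Total = 392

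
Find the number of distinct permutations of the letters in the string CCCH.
4! / (3! × 1!) = 4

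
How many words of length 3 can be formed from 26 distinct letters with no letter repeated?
P(26,3) = 26!/(26-3)! = 15600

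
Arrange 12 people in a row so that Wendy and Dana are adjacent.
Treat as block: (12-1)! × 2! = 39916800 × 2 = 79833600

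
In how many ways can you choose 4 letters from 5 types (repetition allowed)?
C(4+5-1, 5-1) = C(8, 4) = 70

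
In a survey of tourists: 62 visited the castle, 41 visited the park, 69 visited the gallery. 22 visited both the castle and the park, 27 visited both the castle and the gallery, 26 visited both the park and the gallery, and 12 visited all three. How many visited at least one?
|A∪B∪C| = 62+41+69-22-27-26+12 = 109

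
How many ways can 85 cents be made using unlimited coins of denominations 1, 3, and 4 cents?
Coefficient of x^85 in 1/(1-x^1) · 1/(1-x^3) · 1/(1-x^4). Case on j = number of 4-cent coins (j = 0..21); remainder r = 85 - 4j is made from {1,3} in ⌊r/3⌋+1 ways. r = 85, 81, 77, 73, 69, 65, 61, 57, 53, 49, 45, 41, 37, 33, 29, 25, 21, 17, 13, 9, 5, 1 → 29 + 28 + 26 + 25 + 24 + 22 + 21 + 20 + 18 + 17 + 16 + 14 + 13 + 12 + 10 + 9 + 8 + 6 + 5 + 4 + 2 + 1 = 330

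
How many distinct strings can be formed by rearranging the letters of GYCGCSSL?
8! / (2! × 2! × 1! × 2! × 1!) = 5040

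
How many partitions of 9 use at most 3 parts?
By conjugation, equals partitions of 9 into parts ≤ 3. Let r_j(i) = number of partitions of i into parts ≤ j, for i = 0..9. r_1(i) = 1 for all i; r_j(i) = r_{j-1}(i) + r_j(i-j). Rows j = 2..3: ≤2: 1 1 2 2 3 3 4 4 5 5; ≤3: 1 1 2 3 4 5 7 8 10 12. r_3(9) = 12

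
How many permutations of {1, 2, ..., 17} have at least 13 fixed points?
Exactly j fixed points: C(17,j)·!(17-j); sum over j ≥ 13 (derangement numbers via !m = (m-1)·(!(m-1) + !(m-2)): !0..!4 = 1, 0, 1, 2, 9). Σ_{j=13}^{17} C(17,j)·!(17-j) = C(17,13)·!4 + C(17,14)·!3 + C(17,15)·!2 + C(17,16)·!1 + C(17,17)·!0 = 2380·9 + 680·2 + 136·1 + 17·0 + 1·1 = 22917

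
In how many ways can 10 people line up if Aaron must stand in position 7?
Fix one position: (10-1)! = 362880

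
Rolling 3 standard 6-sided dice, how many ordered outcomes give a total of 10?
Coefficient of x^10 in (x + x² + ... + x^6)^3. By inclusion-exclusion on dice exceeding 6: Σ_j (-1)^j C(3,j)·C(10-1-6j, 2) = C(3,0)·C(9,2) - C(3,1)·C(3,2) = 1·36 - 3·3 = 27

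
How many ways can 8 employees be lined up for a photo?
8! = 40320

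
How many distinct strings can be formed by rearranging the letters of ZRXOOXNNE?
9! / (2! × 2! × 1! × 2! × 1! × 1!) = 45360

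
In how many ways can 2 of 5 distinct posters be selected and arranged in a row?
P(5,2) = 5!/(5-2)! = 20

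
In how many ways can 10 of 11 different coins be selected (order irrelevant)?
C(11,10) = 11!/(10!×1!) = 11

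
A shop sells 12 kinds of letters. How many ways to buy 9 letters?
C(9+12-1, 12-1) = C(20, 11) = 167960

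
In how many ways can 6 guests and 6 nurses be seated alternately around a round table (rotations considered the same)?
Fix one of the guests: (6-1)! ways for the remaining guests, × 6! ways for the nurses = 120 × 720 = 86400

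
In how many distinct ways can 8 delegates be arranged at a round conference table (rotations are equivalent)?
Circular: fix one position, arrange the rest. (8-1)! = 5040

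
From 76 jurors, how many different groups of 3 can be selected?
C(76,3) = 76!/(3!×73!) = 70300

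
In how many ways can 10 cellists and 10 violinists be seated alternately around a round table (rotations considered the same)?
Fix one of the cellists: (10-1)! ways for the remaining cellists, × 10! ways for the violinists = 362880 × 3628800 = 1316818944000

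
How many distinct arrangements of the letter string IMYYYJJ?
7! / (1! × 2! × 1! × 3!) = 420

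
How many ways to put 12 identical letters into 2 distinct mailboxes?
C(12+2-1, 2-1) = C(13, 1) = 13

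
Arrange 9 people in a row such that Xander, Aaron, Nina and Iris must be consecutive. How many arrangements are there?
Treat the 4 as one block: (9-4+1)! × 4! = 720 × 24 = 17280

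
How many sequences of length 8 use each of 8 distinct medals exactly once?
8! = 40320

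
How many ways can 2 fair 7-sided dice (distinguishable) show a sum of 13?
Coefficient of x^13 in (x + x² + ... + x^7)^2. By inclusion-exclusion on dice exceeding 7: Σ_j (-1)^j C(2,j)·C(13-1-7j, 1) = C(2,0)·C(12,1) - C(2,1)·C(5,1) = 1·12 - 2·5 = 2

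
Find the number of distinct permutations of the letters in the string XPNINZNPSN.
10! / (1! × 1! × 1! × 2! × 4! × 1!) = 75600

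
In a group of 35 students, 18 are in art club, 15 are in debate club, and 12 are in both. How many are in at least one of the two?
|A∪B| = |A| + |B| - |A∩B| = 18 + 15 - 12 = 21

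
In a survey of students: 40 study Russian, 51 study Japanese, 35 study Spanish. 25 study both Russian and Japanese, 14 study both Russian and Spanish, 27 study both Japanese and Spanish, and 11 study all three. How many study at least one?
|A∪B∪C| = 40+51+35-25-14-27+11 = 71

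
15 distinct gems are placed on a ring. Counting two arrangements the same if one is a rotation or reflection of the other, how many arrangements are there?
(15-1)!/2 = 87178291200/2 = 43589145600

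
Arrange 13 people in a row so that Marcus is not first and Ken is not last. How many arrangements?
By inclusion-exclusion: 13! - 2×(13-1)! + (13-2)! = 6227020800 - 958003200 + 39916800 = 5308934400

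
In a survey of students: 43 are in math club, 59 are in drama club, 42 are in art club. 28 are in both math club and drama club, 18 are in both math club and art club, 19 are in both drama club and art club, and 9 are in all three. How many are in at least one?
|A∪B∪C| = 43+59+42-28-18-19+9 = 88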